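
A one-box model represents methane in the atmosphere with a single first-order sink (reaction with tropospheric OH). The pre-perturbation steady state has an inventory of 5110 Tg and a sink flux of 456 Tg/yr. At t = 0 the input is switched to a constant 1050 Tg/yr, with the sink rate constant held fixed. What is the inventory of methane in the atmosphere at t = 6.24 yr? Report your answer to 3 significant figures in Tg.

7950 Tg

τ = M₀/F₀ = 5110/456 = 11.21 yr; rate constant k = 1/τ.
New steady state M_∞ = F₁/k = F₁·τ = 1050 × 11.21 = 11766 Tg.
M(t) = M_∞ + (M₀ − M_∞)·e^(−t/τ); t/τ = 6.24/11.21 = 0.5568, so e^(−t/τ) = 0.5730.
M(t) = 11766 − 6656 × 0.5730 = 7952.2 Tg.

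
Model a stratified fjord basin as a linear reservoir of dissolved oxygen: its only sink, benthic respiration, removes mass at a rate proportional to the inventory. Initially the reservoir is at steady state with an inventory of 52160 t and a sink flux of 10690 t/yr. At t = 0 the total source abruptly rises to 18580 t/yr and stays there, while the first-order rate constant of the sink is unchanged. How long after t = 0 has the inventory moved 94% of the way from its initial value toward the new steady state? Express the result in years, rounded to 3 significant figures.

τ = M₀/F₀ = 52160/10690 = 4.879 yr.
The remaining gap fraction is e^(−t/τ); 94% covered ⇒ e^(−t/τ) = 0.0600.
t = −τ ln(0.0600) = 4.879 × 2.813 = 13.73 yr.

13.7 yr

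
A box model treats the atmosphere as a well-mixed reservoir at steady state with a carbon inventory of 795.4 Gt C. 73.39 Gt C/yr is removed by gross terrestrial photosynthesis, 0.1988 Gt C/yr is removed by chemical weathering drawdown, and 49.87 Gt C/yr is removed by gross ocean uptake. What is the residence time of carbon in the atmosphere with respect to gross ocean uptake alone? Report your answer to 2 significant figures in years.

Residence time with respect to a single sink: τ = M / F_sink.
τ = 795.4 / 49.87 = 15.95 yr.

16 yr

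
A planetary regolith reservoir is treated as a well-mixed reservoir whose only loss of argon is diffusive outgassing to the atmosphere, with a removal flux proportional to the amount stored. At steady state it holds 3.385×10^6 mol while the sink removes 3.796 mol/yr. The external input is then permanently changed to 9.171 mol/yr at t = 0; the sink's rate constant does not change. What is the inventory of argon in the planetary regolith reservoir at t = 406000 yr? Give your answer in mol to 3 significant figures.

The sink rate constant is k = F₀/M₀ = 3.796/3.385×10^6 = 1.121×10^-6 yr⁻¹.
Solving dM/dt = F₁ − kM with M(0) = M₀ gives M(t) = F₁/k + (M₀ − F₁/k)·e^(−kt).
F₁/k = 9.171/1.121×10^-6 = 8.1780×10^6 mol; kt = 1.121×10^-6 × 406000 = 0.4553, e^(−kt) = 0.6343.
M(406000) = 8.1780×10^6 + (3.385×10^6 − 8.1780×10^6) × 0.6343 = 8.1780×10^6 − 3.040×10^6 = 5.1380×10^6 mol.

5.14×10^6 mol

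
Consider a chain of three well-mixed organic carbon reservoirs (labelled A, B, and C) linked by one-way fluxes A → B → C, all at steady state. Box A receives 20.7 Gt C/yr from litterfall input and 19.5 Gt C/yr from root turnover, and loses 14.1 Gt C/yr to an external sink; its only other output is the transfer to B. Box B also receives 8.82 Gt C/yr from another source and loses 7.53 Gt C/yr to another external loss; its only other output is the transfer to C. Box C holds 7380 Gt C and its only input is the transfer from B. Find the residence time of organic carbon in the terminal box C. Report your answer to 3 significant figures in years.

269 yr

Box A: F(A→B) = (20.7 + 19.5) − 14.1 = 26.100 Gt C/yr.
Box B: F(B→C) = (26.100 + 8.82) − 7.53 = 27.390 Gt C/yr.
Box C throughput = its input = 27.390 Gt C/yr; τ = 7380 / 27.390 = 269.4 yr.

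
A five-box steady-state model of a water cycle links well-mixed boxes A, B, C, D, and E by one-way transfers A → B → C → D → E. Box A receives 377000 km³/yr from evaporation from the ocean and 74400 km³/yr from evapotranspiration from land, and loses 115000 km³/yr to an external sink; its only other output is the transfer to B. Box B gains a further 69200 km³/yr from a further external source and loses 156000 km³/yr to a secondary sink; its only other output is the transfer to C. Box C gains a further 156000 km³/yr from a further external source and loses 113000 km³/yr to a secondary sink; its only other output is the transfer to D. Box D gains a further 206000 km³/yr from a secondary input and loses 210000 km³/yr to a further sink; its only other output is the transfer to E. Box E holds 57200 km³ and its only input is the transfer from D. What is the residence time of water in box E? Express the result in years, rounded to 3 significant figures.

Box A: F(A→B) = (377000 + 74400) − 115000 = 336400 km³/yr.
Box B: F(B→C) = (336400 + 69200) − 156000 = 249600 km³/yr.
Box C: F(C→D) = (249600 + 156000) − 113000 = 292600 km³/yr.
Box D: F(D→E) = (292600 + 206000) − 210000 = 288600 km³/yr.
Box E throughput = its input = 288600 km³/yr; τ = 57200 / 288600 = 0.1982 yr.

0.198 yr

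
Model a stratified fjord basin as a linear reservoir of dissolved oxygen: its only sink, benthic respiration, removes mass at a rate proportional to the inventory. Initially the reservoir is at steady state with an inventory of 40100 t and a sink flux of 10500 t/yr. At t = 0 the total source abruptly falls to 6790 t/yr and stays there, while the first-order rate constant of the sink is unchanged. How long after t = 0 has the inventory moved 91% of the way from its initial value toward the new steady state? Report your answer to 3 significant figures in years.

9.20 yr

τ = M₀/F₀ = 40100/10500 = 3.819 yr.
The remaining gap fraction is e^(−t/τ); 91% covered ⇒ e^(−t/τ) = 0.0900.
t = −τ ln(0.0900) = 3.819 × 2.408 = 9.196 yr.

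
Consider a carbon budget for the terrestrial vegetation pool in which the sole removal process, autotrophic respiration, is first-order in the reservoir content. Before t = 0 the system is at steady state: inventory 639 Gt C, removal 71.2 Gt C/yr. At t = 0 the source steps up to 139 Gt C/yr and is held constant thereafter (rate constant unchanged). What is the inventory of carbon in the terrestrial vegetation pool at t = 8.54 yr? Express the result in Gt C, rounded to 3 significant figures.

1010 Gt C

τ = M₀/F₀ = 639/71.2 = 8.975 yr; rate constant k = 1/τ.
New steady state M_∞ = F₁/k = F₁·τ = 139 × 8.975 = 1247.5 Gt C.
M(t) = M_∞ + (M₀ − M_∞)·e^(−t/τ); t/τ = 8.54/8.975 = 0.9516, so e^(−t/τ) = 0.3861.
M(t) = 1247.5 − 608.5 × 0.3861 = 1012.5 Gt C.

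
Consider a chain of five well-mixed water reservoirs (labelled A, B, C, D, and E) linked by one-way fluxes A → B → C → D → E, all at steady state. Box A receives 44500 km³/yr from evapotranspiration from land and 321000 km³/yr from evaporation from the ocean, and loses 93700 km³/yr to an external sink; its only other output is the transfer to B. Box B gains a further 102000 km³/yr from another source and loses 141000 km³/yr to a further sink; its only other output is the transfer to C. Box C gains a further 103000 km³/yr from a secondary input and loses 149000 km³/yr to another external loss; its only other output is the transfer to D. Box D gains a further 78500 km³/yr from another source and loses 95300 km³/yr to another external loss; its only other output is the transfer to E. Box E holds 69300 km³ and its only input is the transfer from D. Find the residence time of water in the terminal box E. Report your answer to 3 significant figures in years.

Box A: F(A→B) = (44500 + 321000) − 93700 = 271800 km³/yr.
Box B: F(B→C) = (271800 + 102000) − 141000 = 232800 km³/yr.
Box C: F(C→D) = (232800 + 103000) − 149000 = 186800 km³/yr.
Box D: F(D→E) = (186800 + 78500) − 95300 = 170000 km³/yr.
Box E throughput = its input = 170000 km³/yr; τ = 69300 / 170000 = 0.4076 yr.

0.408 yr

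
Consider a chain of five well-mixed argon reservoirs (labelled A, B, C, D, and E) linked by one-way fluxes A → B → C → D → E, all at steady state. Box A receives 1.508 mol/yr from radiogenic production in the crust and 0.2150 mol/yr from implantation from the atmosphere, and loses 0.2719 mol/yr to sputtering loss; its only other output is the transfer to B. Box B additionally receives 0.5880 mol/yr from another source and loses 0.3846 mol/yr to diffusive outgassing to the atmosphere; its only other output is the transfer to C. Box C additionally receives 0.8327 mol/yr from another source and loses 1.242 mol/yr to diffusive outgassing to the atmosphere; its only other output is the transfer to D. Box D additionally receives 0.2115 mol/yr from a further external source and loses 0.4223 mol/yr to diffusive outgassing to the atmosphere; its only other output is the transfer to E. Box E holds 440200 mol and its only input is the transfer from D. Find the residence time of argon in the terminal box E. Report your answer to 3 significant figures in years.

Box A: F(A→B) = (1.508 + 0.2150) − 0.2719 = 1.4511 mol/yr.
Box B: F(B→C) = (1.4511 + 0.5880) − 0.3846 = 1.6545 mol/yr.
Box C: F(C→D) = (1.6545 + 0.8327) − 1.242 = 1.2452 mol/yr.
Box D: F(D→E) = (1.2452 + 0.2115) − 0.4223 = 1.0344 mol/yr.
Box E throughput = its input = 1.0344 mol/yr; τ = 440200 / 1.0344 = 425600 yr.

426000 yr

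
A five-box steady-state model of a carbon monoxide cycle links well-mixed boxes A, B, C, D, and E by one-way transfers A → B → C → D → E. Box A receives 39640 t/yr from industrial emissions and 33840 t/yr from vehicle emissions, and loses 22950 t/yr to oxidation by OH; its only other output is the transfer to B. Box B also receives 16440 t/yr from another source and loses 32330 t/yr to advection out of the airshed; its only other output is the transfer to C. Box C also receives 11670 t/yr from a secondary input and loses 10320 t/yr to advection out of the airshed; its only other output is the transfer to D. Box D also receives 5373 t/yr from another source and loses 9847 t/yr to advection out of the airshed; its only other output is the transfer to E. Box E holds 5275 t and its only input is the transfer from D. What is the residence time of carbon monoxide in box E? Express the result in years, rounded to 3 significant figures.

0.167 yr

Box A: F(A→B) = (39640 + 33840) − 22950 = 50530 t/yr.
Box B: F(B→C) = (50530 + 16440) − 32330 = 34640 t/yr.
Box C: F(C→D) = (34640 + 11670) − 10320 = 35990 t/yr.
Box D: F(D→E) = (35990 + 5373) − 9847 = 31516 t/yr.
Box E throughput = its input = 31516 t/yr; τ = 5275 / 31516 = 0.1674 yr.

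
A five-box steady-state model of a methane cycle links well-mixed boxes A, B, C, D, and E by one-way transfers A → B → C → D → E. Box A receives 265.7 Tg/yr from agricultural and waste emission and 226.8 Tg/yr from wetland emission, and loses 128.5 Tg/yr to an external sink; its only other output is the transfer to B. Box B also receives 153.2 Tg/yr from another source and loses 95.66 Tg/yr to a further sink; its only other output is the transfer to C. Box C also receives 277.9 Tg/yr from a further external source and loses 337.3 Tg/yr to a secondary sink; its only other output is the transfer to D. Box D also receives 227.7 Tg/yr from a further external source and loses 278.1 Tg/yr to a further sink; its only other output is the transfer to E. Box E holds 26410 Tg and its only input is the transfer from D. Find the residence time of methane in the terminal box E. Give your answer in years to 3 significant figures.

84.7 yr

Box A: F(A→B) = (265.7 + 226.8) − 128.5 = 364.00 Tg/yr.
Box B: F(B→C) = (364.00 + 153.2) − 95.66 = 421.54 Tg/yr.
Box C: F(C→D) = (421.54 + 277.9) − 337.3 = 362.14 Tg/yr.
Box D: F(D→E) = (362.14 + 227.7) − 278.1 = 311.74 Tg/yr.
Box E throughput = its input = 311.74 Tg/yr; τ = 26410 / 311.74 = 84.72 yr.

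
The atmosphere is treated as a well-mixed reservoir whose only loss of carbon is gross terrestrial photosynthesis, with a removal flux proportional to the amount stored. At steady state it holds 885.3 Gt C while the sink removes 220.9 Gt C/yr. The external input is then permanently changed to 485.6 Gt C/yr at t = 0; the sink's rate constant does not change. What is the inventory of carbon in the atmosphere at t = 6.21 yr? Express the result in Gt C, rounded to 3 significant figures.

1720 Gt C

τ = M₀/F₀ = 885.3/220.9 = 4.008 yr; rate constant k = 1/τ.
New steady state M_∞ = F₁/k = F₁·τ = 485.6 × 4.008 = 1946.1 Gt C.
M(t) = M_∞ + (M₀ − M_∞)·e^(−t/τ); t/τ = 6.21/4.008 = 1.550, so e^(−t/τ) = 0.2124.
M(t) = 1946.1 − 1061 × 0.2124 = 1720.9 Gt C.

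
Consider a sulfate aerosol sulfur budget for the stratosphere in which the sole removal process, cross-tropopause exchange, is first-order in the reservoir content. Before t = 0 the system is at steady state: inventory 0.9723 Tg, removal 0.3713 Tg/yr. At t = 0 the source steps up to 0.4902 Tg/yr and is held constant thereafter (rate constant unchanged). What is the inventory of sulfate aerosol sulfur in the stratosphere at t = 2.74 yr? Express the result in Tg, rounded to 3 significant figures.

1.17 Tg

τ = M₀/F₀ = 0.9723/0.3713 = 2.619 yr; rate constant k = 1/τ.
New steady state M_∞ = F₁/k = F₁·τ = 0.4902 × 2.619 = 1.2837 Tg.
M(t) = M_∞ + (M₀ − M_∞)·e^(−t/τ); t/τ = 2.74/2.619 = 1.046, so e^(−t/τ) = 0.3512.
M(t) = 1.2837 − 0.3114 × 0.3512 = 1.1743 Tg.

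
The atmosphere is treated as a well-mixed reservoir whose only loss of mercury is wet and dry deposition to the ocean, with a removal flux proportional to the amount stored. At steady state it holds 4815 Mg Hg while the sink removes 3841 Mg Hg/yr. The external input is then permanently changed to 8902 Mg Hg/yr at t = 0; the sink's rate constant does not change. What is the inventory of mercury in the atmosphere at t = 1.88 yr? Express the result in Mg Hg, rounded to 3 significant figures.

The sink rate constant is k = F₀/M₀ = 3841/4815 = 0.7977 yr⁻¹.
Solving dM/dt = F₁ − kM with M(0) = M₀ gives M(t) = F₁/k + (M₀ − F₁/k)·e^(−kt).
F₁/k = 8902/0.7977 = 11159 Mg Hg; kt = 0.7977 × 1.88 = 1.500, e^(−kt) = 0.2232.
M(1.88) = 11159 + (4815 − 11159) × 0.2232 = 11159 − 1416 = 9743.3 Mg Hg.

9740 Mg Hg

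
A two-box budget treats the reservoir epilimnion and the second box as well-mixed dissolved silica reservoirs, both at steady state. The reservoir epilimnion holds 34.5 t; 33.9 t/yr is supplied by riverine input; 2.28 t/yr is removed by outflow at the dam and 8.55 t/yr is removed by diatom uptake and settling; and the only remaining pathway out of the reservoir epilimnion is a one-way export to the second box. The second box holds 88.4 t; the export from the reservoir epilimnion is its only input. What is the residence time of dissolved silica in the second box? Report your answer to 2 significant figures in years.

Balance the reservoir epilimnion: ΣF_in = 33.900 t/yr.
Export to the second box = ΣF_in − (2.28 + 8.55) = 23.070 t/yr.
At steady state the output of the second box equals its input, 23.070 t/yr.
τ = M / F = 88.4 / 23.070 = 3.832 yr.

3.8 yr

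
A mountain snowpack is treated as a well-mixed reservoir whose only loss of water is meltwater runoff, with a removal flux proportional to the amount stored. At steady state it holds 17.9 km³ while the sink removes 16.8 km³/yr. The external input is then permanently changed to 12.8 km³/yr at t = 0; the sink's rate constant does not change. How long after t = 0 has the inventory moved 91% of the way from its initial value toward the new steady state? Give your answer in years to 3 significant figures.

2.57 yr

τ = M₀/F₀ = 17.9/16.8 = 1.065 yr.
The remaining gap fraction is e^(−t/τ); 91% covered ⇒ e^(−t/τ) = 0.0900.
t = −τ ln(0.0900) = 1.065 × 2.408 = 2.566 yr.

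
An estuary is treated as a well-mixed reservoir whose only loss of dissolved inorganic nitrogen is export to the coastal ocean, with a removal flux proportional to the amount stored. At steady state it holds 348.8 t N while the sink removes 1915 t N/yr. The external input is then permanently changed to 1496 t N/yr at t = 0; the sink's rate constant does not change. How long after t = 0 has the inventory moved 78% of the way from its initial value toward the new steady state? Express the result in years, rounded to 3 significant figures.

τ = M₀/F₀ = 348.8/1915 = 0.1821 yr.
The remaining gap fraction is e^(−t/τ); 78% covered ⇒ e^(−t/τ) = 0.220.
t = −τ ln(0.220) = 0.1821 × 1.514 = 0.2758 yr.

0.276 yr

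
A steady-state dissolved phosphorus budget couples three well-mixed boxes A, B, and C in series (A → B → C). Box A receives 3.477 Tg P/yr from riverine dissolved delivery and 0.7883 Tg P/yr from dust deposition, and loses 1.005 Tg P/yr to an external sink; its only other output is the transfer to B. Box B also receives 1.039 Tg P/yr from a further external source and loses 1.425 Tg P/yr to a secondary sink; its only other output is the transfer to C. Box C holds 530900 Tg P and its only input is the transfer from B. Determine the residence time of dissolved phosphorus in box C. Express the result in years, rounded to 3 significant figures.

185000 yr

Box A: F(A→B) = (3.477 + 0.7883) − 1.005 = 3.2603 Tg P/yr.
Box B: F(B→C) = (3.2603 + 1.039) − 1.425 = 2.8743 Tg P/yr.
Box C throughput = its input = 2.8743 Tg P/yr; τ = 530900 / 2.8743 = 184700 yr.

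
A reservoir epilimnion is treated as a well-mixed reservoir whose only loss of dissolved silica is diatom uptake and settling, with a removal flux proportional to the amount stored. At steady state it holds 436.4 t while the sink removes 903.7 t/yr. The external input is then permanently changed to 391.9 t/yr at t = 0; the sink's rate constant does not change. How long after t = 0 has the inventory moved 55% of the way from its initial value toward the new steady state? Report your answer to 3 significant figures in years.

0.386 yr

τ = M₀/F₀ = 436.4/903.7 = 0.4829 yr.
The remaining gap fraction is e^(−t/τ); 55% covered ⇒ e^(−t/τ) = 0.450.
t = −τ ln(0.450) = 0.4829 × 0.7985 = 0.3856 yr.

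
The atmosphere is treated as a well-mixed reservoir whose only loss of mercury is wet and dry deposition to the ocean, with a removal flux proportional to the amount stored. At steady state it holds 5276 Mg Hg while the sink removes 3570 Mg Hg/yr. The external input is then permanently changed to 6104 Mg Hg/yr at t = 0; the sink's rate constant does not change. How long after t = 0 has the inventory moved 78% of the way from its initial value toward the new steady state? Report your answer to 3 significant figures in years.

2.24 yr

τ = M₀/F₀ = 5276/3570 = 1.478 yr.
The remaining gap fraction is e^(−t/τ); 78% covered ⇒ e^(−t/τ) = 0.220.
t = −τ ln(0.220) = 1.478 × 1.514 = 2.238 yr.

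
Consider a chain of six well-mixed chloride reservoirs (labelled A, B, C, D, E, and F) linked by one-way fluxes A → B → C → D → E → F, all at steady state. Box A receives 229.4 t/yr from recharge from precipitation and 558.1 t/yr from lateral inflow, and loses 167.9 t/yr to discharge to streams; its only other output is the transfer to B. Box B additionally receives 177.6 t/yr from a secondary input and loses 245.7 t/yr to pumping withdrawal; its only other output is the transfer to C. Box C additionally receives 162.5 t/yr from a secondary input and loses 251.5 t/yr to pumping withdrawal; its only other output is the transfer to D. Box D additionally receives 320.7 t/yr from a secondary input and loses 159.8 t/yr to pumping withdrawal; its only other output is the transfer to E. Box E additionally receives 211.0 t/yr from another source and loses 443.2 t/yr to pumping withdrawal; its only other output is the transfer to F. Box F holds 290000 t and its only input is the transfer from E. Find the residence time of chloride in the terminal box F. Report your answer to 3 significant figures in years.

741 yr

Box A: F(A→B) = (229.4 + 558.1) − 167.9 = 619.60 t/yr.
Box B: F(B→C) = (619.60 + 177.6) − 245.7 = 551.50 t/yr.
Box C: F(C→D) = (551.50 + 162.5) − 251.5 = 462.50 t/yr.
Box D: F(D→E) = (462.50 + 320.7) − 159.8 = 623.40 t/yr.
Box E: F(E→F) = (623.40 + 211.0) − 443.2 = 391.20 t/yr.
Box F throughput = its input = 391.20 t/yr; τ = 290000 / 391.20 = 741.3 yr.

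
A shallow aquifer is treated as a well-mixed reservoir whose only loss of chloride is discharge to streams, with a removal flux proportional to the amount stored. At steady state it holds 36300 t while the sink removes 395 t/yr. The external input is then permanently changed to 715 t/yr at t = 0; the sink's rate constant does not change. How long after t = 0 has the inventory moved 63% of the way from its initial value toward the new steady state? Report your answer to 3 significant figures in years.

91.4 yr

τ = M₀/F₀ = 36300/395 = 91.90 yr.
The remaining gap fraction is e^(−t/τ); 63% covered ⇒ e^(−t/τ) = 0.370.
t = −τ ln(0.370) = 91.90 × 0.9943 = 91.37 yr.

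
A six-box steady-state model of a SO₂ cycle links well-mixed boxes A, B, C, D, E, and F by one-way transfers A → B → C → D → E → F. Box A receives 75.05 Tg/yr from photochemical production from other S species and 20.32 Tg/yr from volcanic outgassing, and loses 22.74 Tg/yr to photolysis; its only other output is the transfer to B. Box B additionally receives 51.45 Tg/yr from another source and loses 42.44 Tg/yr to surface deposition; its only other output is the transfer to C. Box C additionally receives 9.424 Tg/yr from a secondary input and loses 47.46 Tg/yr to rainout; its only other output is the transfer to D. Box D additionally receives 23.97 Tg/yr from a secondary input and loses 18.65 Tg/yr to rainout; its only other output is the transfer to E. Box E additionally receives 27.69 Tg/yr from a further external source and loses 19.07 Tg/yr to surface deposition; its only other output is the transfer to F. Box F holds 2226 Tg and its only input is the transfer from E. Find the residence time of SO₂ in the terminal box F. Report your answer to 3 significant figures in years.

38.7 yr

Box A: F(A→B) = (75.05 + 20.32) − 22.74 = 72.630 Tg/yr.
Box B: F(B→C) = (72.630 + 51.45) − 42.44 = 81.640 Tg/yr.
Box C: F(C→D) = (81.640 + 9.424) − 47.46 = 43.604 Tg/yr.
Box D: F(D→E) = (43.604 + 23.97) − 18.65 = 48.924 Tg/yr.
Box E: F(E→F) = (48.924 + 27.69) − 19.07 = 57.544 Tg/yr.
Box F throughput = its input = 57.544 Tg/yr; τ = 2226 / 57.544 = 38.68 yr.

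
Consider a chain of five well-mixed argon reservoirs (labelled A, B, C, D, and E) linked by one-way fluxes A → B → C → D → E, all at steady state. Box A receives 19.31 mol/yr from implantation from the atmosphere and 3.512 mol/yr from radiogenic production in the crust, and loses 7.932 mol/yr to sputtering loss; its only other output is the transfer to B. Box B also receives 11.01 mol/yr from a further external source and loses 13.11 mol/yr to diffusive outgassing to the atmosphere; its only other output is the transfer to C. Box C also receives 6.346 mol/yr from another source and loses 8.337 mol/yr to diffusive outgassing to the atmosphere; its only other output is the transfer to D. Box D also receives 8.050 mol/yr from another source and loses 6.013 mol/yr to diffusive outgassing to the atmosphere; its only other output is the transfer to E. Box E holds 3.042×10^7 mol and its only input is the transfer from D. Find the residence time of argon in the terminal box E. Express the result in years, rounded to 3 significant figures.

2.37×10^6 yr

Box A: F(A→B) = (19.31 + 3.512) − 7.932 = 14.890 mol/yr.
Box B: F(B→C) = (14.890 + 11.01) − 13.11 = 12.790 mol/yr.
Box C: F(C→D) = (12.790 + 6.346) − 8.337 = 10.799 mol/yr.
Box D: F(D→E) = (10.799 + 8.050) − 6.013 = 12.836 mol/yr.
Box E throughput = its input = 12.836 mol/yr; τ = 3.042×10^7 / 12.836 = 2.370×10^6 yr.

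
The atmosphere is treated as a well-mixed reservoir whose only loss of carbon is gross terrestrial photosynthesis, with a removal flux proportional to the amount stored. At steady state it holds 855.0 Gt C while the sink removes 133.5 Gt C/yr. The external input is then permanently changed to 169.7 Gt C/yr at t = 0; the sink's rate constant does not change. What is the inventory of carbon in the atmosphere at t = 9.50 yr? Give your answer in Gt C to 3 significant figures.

Residence time τ = M₀/F₀ = 6.404 yr. The eventual steady state is M_∞ = M₀·(F₁/F₀) = 855.0 × 169.7/133.5 = 1086.8 Gt C.
The anomaly ΔM(t) = M(t) − M_∞ decays as ΔM₀·e^(−t/τ) with ΔM₀ = 855.0 − 1086.8 = −231.8 Gt C.
At t = 9.50 yr, e^(−t/τ) = e^(−1.483) = 0.2269, so ΔM = −52.60 Gt C and M = 1086.8 − 52.60 = 1034.2 Gt C.

1030 Gt C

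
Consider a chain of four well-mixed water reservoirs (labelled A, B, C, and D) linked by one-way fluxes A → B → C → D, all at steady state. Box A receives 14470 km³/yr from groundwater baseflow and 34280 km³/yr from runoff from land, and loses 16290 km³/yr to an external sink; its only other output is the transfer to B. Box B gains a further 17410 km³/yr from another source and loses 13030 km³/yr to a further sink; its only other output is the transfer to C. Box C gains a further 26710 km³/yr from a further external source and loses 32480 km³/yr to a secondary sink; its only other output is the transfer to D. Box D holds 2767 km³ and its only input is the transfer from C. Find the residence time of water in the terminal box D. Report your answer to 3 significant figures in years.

Box A: F(A→B) = (14470 + 34280) − 16290 = 32460 km³/yr.
Box B: F(B→C) = (32460 + 17410) − 13030 = 36840 km³/yr.
Box C: F(C→D) = (36840 + 26710) − 32480 = 31070 km³/yr.
Box D throughput = its input = 31070 km³/yr; τ = 2767 / 31070 = 0.08906 yr.

0.0891 yr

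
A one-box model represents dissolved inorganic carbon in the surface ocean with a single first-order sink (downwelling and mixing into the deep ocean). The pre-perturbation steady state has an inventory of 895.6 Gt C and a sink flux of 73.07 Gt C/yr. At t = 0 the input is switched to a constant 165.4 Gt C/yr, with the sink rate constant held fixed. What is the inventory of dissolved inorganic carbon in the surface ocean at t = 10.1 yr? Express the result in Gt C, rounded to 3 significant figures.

1530 Gt C

The sink rate constant is k = F₀/M₀ = 73.07/895.6 = 0.08159 yr⁻¹.
Solving dM/dt = F₁ − kM with M(0) = M₀ gives M(t) = F₁/k + (M₀ − F₁/k)·e^(−kt).
F₁/k = 165.4/0.08159 = 2027.3 Gt C; kt = 0.08159 × 10.1 = 0.8240, e^(−kt) = 0.4387.
M(10.1) = 2027.3 + (895.6 − 2027.3) × 0.4387 = 2027.3 − 496.4 = 1530.9 Gt C.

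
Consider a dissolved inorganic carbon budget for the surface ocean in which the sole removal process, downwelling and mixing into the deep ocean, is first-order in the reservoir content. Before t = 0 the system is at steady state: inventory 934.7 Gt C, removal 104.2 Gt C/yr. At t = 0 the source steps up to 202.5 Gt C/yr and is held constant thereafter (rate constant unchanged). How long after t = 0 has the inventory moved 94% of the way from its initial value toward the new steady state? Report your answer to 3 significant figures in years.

25.2 yr

τ = M₀/F₀ = 934.7/104.2 = 8.970 yr.
The remaining gap fraction is e^(−t/τ); 94% covered ⇒ e^(−t/τ) = 0.0600.
t = −τ ln(0.0600) = 8.970 × 2.813 = 25.24 yr.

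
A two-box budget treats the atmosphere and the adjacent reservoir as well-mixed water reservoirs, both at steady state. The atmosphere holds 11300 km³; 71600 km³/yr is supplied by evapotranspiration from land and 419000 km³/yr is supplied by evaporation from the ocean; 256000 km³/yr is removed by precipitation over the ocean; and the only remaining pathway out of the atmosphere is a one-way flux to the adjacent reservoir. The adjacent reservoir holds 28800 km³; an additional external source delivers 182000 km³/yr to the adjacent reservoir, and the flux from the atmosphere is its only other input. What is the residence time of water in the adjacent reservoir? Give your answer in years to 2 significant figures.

Balance the atmosphere: ΣF_in = 71600 + 419000 = 490600 km³/yr.
Flux to the adjacent reservoir = ΣF_in − (256000) = 234600 km³/yr.
Total input to the adjacent reservoir = 234600 + 182000 = 416600 km³/yr; at steady state this equals its total output.
τ = M / F = 28800 / 416600 = 0.06913 yr.

0.069 yr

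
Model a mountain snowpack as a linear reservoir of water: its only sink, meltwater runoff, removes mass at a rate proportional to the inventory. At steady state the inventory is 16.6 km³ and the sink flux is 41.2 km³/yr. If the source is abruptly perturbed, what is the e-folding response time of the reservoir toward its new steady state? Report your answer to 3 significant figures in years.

For a linear reservoir the response time equals the residence time τ = M/F.
τ = 16.6 / 41.2 = 0.4029 yr.

0.403 yr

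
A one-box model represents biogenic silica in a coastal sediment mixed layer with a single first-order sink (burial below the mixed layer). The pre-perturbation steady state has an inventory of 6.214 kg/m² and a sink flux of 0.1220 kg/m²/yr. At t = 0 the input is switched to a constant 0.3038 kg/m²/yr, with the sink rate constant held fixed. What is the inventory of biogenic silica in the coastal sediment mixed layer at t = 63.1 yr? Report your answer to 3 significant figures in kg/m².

Residence time τ = M₀/F₀ = 50.93 yr. The eventual steady state is M_∞ = M₀·(F₁/F₀) = 6.214 × 0.3038/0.1220 = 15.474 kg/m².
The anomaly ΔM(t) = M(t) − M_∞ decays as ΔM₀·e^(−t/τ) with ΔM₀ = 6.214 − 15.474 = −9.260 kg/m².
At t = 63.1 yr, e^(−t/τ) = e^(−1.239) = 0.2897, so ΔM = −2.683 kg/m² and M = 15.474 − 2.683 = 12.791 kg/m².

12.8 kg/m²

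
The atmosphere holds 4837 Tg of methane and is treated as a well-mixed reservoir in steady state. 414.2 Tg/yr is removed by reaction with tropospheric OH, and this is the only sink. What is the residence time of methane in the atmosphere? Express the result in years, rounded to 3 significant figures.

τ = M / F = 4837 / 414.2 = 11.68 yr.

11.7 yr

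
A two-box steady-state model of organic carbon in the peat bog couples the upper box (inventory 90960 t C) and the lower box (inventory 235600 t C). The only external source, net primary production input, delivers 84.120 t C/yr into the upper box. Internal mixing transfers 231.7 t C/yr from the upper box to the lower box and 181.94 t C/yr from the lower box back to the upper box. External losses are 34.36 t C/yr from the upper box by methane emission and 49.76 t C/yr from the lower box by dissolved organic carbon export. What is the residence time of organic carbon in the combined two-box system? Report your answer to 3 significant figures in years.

3880 yr

For the system as a whole, the A↔B exchange is internal and contributes nothing to the throughput; only the external sinks remove mass.
M_total = 90960 + 235600 = 326560 t C.
ΣF_external_out = 34.36 + 49.76 = 84.120 t C/yr.
τ = M_total / ΣF_ext = 326560 / 84.120 = 3882 yr.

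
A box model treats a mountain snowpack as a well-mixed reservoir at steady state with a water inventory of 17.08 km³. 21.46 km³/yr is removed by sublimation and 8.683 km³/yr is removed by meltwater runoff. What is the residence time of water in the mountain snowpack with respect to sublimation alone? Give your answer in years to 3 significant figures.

Residence time with respect to a single sink: τ = M / F_sink.
τ = 17.08 / 21.46 = 0.7959 yr.

0.796 yr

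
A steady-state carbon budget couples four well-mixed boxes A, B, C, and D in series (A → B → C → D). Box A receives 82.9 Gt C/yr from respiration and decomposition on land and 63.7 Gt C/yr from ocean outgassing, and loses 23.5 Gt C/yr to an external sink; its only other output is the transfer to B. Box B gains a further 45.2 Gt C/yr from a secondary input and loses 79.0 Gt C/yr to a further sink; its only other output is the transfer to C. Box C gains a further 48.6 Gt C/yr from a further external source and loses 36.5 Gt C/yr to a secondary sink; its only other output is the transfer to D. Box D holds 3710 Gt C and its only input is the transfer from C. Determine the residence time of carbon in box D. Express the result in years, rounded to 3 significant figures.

Box A: F(A→B) = (82.9 + 63.7) − 23.5 = 123.10 Gt C/yr.
Box B: F(B→C) = (123.10 + 45.2) − 79.0 = 89.300 Gt C/yr.
Box C: F(C→D) = (89.300 + 48.6) − 36.5 = 101.40 Gt C/yr.
Box D throughput = its input = 101.40 Gt C/yr; τ = 3710 / 101.40 = 36.59 yr.

36.6 yr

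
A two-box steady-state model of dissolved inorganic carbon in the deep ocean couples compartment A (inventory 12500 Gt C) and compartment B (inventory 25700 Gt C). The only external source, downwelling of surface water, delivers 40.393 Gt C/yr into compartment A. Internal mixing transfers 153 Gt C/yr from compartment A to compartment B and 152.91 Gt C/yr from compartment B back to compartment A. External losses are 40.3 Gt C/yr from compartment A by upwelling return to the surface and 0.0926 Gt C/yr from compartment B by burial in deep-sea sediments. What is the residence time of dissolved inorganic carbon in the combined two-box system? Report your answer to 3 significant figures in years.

Residence time in the combined system uses the total inventory and the total *external* removal — internal exchanges between the two boxes cancel.
M_total = 12500 + 25700 = 38200 Gt C.
ΣF_external_out = 40.3 + 0.0926 = 40.393 Gt C/yr.
τ = M_total / ΣF_ext = 38200 / 40.393 = 945.7 yr.

946 yr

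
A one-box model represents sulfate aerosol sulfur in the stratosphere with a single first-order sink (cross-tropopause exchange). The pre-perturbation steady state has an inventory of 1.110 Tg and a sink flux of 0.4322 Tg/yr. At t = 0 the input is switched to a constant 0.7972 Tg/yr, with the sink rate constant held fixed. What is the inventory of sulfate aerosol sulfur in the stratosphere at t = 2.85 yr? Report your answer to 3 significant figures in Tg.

Residence time τ = M₀/F₀ = 2.568 yr. The eventual steady state is M_∞ = M₀·(F₁/F₀) = 1.110 × 0.7972/0.4322 = 2.0474 Tg.
The anomaly ΔM(t) = M(t) − M_∞ decays as ΔM₀·e^(−t/τ) with ΔM₀ = 1.110 − 2.0474 = −0.9374 Tg.
At t = 2.85 yr, e^(−t/τ) = e^(−1.110) = 0.3297, so ΔM = −0.3090 Tg and M = 2.0474 − 0.3090 = 1.7384 Tg.

1.74 Tg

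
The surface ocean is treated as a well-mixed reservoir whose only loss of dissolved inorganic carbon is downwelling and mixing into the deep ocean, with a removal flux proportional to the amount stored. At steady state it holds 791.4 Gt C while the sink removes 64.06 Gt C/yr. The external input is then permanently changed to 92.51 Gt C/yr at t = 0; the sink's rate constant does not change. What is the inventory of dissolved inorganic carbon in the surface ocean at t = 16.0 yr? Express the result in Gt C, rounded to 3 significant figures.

1050 Gt C

The sink rate constant is k = F₀/M₀ = 64.06/791.4 = 0.08095 yr⁻¹.
Solving dM/dt = F₁ − kM with M(0) = M₀ gives M(t) = F₁/k + (M₀ − F₁/k)·e^(−kt).
F₁/k = 92.51/0.08095 = 1142.9 Gt C; kt = 0.08095 × 16.0 = 1.295, e^(−kt) = 0.2739.
M(16.0) = 1142.9 + (791.4 − 1142.9) × 0.2739 = 1142.9 − 96.26 = 1046.6 Gt C.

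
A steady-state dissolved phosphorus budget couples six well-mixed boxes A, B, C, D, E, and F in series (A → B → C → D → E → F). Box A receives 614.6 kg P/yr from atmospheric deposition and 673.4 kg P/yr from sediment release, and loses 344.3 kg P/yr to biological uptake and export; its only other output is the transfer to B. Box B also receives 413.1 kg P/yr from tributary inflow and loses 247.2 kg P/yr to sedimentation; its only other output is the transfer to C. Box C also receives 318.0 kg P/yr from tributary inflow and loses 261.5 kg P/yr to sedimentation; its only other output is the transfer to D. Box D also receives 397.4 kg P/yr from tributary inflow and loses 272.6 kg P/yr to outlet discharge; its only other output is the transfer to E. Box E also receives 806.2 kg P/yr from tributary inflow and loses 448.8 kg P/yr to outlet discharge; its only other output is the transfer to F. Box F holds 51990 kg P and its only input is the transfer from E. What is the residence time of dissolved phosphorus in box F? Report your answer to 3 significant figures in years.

31.5 yr

Box A: F(A→B) = (614.6 + 673.4) − 344.3 = 943.70 kg P/yr.
Box B: F(B→C) = (943.70 + 413.1) − 247.2 = 1109.6 kg P/yr.
Box C: F(C→D) = (1109.6 + 318.0) − 261.5 = 1166.1 kg P/yr.
Box D: F(D→E) = (1166.1 + 397.4) − 272.6 = 1290.9 kg P/yr.
Box E: F(E→F) = (1290.9 + 806.2) − 448.8 = 1648.3 kg P/yr.
Box F throughput = its input = 1648.3 kg P/yr; τ = 51990 / 1648.3 = 31.54 yr.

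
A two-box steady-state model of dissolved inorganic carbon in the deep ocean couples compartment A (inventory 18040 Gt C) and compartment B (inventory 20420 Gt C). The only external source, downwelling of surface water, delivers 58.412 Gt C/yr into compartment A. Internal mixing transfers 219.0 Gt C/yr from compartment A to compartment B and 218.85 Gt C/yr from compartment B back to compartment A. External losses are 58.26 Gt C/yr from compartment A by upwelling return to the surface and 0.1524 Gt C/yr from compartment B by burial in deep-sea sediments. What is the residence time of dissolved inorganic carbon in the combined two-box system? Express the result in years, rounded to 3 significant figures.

658 yr

For the system as a whole, the A↔B exchange is internal and contributes nothing to the throughput; only the external sinks remove mass.
M_total = 18040 + 20420 = 38460 Gt C.
ΣF_external_out = 58.26 + 0.1524 = 58.412 Gt C/yr.
τ = M_total / ΣF_ext = 38460 / 58.412 = 658.4 yr.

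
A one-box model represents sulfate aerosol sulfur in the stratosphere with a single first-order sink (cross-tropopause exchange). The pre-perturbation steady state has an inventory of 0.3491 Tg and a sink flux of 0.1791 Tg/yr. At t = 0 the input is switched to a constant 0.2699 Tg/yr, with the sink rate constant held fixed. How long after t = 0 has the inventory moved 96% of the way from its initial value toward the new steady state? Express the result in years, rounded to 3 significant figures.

τ = M₀/F₀ = 0.3491/0.1791 = 1.949 yr.
The remaining gap fraction is e^(−t/τ); 96% covered ⇒ e^(−t/τ) = 0.0400.
t = −τ ln(0.0400) = 1.949 × 3.219 = 6.274 yr.

6.27 yr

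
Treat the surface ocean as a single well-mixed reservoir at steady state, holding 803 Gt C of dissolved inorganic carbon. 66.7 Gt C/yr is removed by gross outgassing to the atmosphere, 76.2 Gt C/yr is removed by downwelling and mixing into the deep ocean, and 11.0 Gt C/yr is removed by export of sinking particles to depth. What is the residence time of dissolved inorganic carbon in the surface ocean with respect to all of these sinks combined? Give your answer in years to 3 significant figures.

5.22 yr

Total removal flux = 66.7 + 76.2 + 11.0 = 153.90 Gt C/yr.
τ = M / ΣF_out = 803 / 153.90 = 5.218 yr.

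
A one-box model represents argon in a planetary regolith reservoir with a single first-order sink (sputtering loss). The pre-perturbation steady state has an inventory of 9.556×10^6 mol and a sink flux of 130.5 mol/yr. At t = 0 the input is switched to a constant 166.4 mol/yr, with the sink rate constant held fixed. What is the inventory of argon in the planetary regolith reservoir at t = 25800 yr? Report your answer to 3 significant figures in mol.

1.03×10^7 mol

Residence time τ = M₀/F₀ = 73230 yr. The eventual steady state is M_∞ = M₀·(F₁/F₀) = 9.556×10^6 × 166.4/130.5 = 1.2185×10^7 mol.
The anomaly ΔM(t) = M(t) − M_∞ decays as ΔM₀·e^(−t/τ) with ΔM₀ = 9.556×10^6 − 1.2185×10^7 = −2.629×10^6 mol.
At t = 25800 yr, e^(−t/τ) = e^(−0.3523) = 0.7030, so ΔM = −1.848×10^6 mol and M = 1.2185×10^7 − 1.848×10^6 = 1.0337×10^7 mol.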